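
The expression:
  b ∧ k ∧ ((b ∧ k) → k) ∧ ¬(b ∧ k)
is never true.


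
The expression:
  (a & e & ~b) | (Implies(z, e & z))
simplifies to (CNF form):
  e | ~z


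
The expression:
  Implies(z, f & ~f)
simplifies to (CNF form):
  ~z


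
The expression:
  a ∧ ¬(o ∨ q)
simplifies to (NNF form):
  a ∧ ¬o ∧ ¬q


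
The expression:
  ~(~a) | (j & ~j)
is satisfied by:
  {a: True}


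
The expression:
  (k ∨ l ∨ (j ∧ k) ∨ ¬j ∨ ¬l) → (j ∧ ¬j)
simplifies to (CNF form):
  False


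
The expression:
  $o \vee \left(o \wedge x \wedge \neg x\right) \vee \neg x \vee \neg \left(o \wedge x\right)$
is always true.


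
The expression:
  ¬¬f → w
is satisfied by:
  {w: True, f: False}
  {f: False, w: False}
  {f: True, w: True}


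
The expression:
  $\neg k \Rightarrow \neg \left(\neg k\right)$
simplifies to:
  $k$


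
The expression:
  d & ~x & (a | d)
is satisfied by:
  {d: True, x: False}


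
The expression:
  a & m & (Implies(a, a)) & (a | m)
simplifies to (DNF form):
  a & m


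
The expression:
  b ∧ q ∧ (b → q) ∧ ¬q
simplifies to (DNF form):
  False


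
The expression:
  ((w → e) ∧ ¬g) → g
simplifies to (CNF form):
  (g ∨ w) ∧ (g ∨ ¬e)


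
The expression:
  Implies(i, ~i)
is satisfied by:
  {i: False}


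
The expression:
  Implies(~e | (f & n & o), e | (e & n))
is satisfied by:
  {e: True}


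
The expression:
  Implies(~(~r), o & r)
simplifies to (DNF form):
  o | ~r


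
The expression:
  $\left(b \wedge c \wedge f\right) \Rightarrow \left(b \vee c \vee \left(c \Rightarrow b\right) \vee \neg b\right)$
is always true.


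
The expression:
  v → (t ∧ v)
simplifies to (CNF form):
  t ∨ ¬v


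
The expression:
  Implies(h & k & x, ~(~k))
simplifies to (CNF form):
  True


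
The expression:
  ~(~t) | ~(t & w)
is always true.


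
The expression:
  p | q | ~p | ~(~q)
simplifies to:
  True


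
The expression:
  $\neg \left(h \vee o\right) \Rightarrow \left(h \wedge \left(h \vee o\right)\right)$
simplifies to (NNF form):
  $h \vee o$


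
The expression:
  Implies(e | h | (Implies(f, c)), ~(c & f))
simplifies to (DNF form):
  ~c | ~f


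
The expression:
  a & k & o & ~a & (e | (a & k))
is never true.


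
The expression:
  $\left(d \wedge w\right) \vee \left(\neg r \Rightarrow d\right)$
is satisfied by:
  {r: True, d: True}
  {r: True, d: False}
  {d: True, r: False}


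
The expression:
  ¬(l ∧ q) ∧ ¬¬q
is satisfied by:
  {q: True, l: False}


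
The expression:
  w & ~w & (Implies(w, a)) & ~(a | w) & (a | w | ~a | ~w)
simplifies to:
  False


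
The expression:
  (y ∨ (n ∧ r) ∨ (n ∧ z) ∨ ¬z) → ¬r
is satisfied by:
  {z: True, y: False, n: False, r: False}
  {z: False, y: False, n: False, r: False}
  {z: True, n: True, y: False, r: False}
  {n: True, z: False, y: False, r: False}
  {z: True, y: True, n: False, r: False}
  {y: True, z: False, n: False, r: False}
  {z: True, n: True, y: True, r: False}
  {n: True, y: True, z: False, r: False}
  {r: True, z: True, y: False, n: False}


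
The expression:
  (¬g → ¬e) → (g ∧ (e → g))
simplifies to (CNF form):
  e ∨ g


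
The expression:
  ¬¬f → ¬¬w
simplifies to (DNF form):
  w ∨ ¬f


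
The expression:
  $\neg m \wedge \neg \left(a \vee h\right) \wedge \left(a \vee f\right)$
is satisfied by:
  {f: True, h: False, a: False, m: False}


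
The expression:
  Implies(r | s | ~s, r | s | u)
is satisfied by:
  {r: True, u: True, s: True}
  {r: True, u: True, s: False}
  {r: True, s: True, u: False}
  {r: True, s: False, u: False}
  {u: True, s: True, r: False}
  {u: True, s: False, r: False}
  {s: True, u: False, r: False}


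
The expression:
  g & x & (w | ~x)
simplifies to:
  g & w & x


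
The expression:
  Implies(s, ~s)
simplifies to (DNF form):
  ~s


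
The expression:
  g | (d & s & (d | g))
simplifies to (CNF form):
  (d | g) & (g | s)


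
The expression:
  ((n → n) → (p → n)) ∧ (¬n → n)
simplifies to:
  n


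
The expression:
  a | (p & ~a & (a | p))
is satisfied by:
  {a: True, p: True}
  {a: True, p: False}
  {p: True, a: False}


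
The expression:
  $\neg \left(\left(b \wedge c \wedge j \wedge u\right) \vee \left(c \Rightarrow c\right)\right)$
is never true.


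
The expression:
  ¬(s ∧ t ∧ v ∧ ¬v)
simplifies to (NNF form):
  True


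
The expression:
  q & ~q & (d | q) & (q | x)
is never true.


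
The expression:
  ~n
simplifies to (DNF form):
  ~n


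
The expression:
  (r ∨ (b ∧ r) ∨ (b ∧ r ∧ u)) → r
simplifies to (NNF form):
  True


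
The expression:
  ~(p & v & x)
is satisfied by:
  {p: False, v: False, x: False}
  {x: True, p: False, v: False}
  {v: True, p: False, x: False}
  {x: True, v: True, p: False}
  {p: True, x: False, v: False}
  {x: True, p: True, v: False}
  {v: True, p: True, x: False}


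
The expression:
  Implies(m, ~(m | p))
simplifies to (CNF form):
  ~m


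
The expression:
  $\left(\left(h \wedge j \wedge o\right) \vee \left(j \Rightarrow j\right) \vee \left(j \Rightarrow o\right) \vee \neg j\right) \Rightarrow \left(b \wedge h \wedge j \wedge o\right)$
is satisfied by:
  {h: True, j: True, b: True, o: True}


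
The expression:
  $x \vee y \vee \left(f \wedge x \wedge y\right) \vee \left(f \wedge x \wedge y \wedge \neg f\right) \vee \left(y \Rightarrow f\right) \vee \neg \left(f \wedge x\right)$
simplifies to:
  $\text{True}$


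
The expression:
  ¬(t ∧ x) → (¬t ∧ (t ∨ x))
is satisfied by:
  {x: True}


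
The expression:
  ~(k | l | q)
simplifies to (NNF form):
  ~k & ~l & ~q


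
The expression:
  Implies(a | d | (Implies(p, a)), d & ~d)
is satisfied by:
  {p: True, d: False, a: False}


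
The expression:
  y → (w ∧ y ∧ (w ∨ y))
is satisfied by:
  {w: True, y: False}
  {y: False, w: False}
  {y: True, w: True}


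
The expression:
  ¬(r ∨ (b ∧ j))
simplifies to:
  ¬r ∧ (¬b ∨ ¬j)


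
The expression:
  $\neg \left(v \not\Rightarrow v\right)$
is always true.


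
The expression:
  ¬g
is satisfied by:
  {g: False}


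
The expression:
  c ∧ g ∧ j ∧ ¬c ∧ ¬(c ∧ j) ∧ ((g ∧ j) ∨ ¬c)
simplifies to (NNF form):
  False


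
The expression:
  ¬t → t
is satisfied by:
  {t: True}


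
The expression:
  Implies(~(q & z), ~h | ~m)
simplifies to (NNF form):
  ~h | ~m | (q & z)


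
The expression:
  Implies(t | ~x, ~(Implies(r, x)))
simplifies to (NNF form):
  (r & ~x) | (x & ~t)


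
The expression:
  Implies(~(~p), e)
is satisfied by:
  {e: True, p: False}
  {p: False, e: False}
  {p: True, e: True}


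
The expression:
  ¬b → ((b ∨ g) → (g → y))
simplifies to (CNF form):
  b ∨ y ∨ ¬g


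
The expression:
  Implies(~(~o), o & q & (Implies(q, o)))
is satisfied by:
  {q: True, o: False}
  {o: False, q: False}
  {o: True, q: True}


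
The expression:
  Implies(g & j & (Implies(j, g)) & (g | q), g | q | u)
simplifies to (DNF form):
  True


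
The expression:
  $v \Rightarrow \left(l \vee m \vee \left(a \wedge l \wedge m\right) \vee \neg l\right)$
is always true.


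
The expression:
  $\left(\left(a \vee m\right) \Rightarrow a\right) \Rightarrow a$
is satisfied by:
  {a: True, m: True}
  {a: True, m: False}
  {m: True, a: False}


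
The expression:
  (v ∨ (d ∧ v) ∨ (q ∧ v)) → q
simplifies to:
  q ∨ ¬v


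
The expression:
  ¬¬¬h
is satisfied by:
  {h: False}


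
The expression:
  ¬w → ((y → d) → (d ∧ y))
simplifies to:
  w ∨ y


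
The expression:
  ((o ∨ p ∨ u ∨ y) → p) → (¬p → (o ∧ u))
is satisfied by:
  {y: True, o: True, u: True, p: True}
  {y: True, o: True, u: True, p: False}
  {y: True, o: True, p: True, u: False}
  {y: True, o: True, p: False, u: False}
  {y: True, u: True, p: True, o: False}
  {y: True, u: True, p: False, o: False}
  {y: True, u: False, p: True, o: False}
  {y: True, u: False, p: False, o: False}
  {o: True, u: True, p: True, y: False}
  {o: True, u: True, p: False, y: False}
  {o: True, p: True, u: False, y: False}
  {o: True, p: False, u: False, y: False}
  {u: True, p: True, o: False, y: False}
  {u: True, o: False, p: False, y: False}
  {p: True, o: False, u: False, y: False}


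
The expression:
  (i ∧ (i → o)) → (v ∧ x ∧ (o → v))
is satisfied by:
  {v: True, x: True, o: False, i: False}
  {v: True, x: False, o: False, i: False}
  {x: True, v: False, o: False, i: False}
  {v: False, x: False, o: False, i: False}
  {i: True, v: True, x: True, o: False}
  {i: True, v: True, x: False, o: False}
  {i: True, x: True, v: False, o: False}
  {i: True, x: False, v: False, o: False}
  {v: True, o: True, x: True, i: False}
  {v: True, o: True, x: False, i: False}
  {o: True, x: True, v: False, i: False}
  {o: True, v: False, x: False, i: False}
  {i: True, v: True, o: True, x: True}


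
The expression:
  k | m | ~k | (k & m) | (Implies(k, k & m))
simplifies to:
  True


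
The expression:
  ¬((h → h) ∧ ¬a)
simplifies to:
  a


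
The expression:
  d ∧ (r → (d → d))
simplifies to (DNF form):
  d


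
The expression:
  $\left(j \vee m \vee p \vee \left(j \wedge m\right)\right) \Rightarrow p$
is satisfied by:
  {p: True, j: False, m: False}
  {p: True, m: True, j: False}
  {p: True, j: True, m: False}
  {p: True, m: True, j: True}
  {m: False, j: False, p: False}


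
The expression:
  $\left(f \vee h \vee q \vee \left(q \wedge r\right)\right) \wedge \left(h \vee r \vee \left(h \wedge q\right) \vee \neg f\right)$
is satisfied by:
  {h: True, r: True, q: True, f: False}
  {h: True, r: True, q: False, f: False}
  {h: True, q: True, r: False, f: False}
  {h: True, q: False, r: False, f: False}
  {f: True, h: True, r: True, q: True}
  {f: True, h: True, r: True, q: False}
  {f: True, h: True, r: False, q: True}
  {f: True, h: True, r: False, q: False}
  {r: True, q: True, h: False, f: False}
  {q: True, h: False, r: False, f: False}
  {f: True, r: True, q: True, h: False}
  {f: True, r: True, h: False, q: False}


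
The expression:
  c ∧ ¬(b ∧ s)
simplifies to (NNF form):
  c ∧ (¬b ∨ ¬s)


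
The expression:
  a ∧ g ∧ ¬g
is never true.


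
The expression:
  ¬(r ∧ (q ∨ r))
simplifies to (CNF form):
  ¬r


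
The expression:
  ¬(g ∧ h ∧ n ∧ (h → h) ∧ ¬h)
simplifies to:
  True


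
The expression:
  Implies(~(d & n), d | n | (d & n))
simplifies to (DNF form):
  d | n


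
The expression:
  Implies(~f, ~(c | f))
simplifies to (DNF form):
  f | ~c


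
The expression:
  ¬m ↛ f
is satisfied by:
  {f: False, m: False}


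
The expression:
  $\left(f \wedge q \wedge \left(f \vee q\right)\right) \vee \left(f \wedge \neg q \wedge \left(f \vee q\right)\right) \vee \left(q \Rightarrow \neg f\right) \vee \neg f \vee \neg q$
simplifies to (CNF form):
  $\text{True}$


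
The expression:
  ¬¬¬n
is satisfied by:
  {n: False}


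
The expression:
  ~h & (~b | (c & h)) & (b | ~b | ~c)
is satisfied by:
  {h: False, b: False}


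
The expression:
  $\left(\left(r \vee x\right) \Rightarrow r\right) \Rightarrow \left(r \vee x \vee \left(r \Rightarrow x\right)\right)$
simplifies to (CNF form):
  $\text{True}$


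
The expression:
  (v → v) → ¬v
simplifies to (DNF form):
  ¬v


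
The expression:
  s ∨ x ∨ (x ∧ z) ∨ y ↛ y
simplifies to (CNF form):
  s ∨ x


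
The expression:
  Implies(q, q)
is always true.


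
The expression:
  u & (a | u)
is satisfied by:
  {u: True}


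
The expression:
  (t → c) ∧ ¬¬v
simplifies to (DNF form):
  (c ∧ v) ∨ (v ∧ ¬t)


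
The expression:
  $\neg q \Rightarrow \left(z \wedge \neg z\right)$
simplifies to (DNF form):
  $q$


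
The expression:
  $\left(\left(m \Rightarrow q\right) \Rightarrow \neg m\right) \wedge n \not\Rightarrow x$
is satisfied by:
  {n: True, x: False, m: False, q: False}
  {n: True, q: True, x: False, m: False}
  {n: True, m: True, x: False, q: False}


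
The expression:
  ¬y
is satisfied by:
  {y: False}


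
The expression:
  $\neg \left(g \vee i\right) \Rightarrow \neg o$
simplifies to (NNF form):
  $g \vee i \vee \neg o$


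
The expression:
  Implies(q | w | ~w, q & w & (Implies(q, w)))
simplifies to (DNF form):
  q & w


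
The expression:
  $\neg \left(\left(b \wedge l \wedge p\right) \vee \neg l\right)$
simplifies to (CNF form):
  $l \wedge \left(\neg b \vee \neg p\right)$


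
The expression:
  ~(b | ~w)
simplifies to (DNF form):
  w & ~b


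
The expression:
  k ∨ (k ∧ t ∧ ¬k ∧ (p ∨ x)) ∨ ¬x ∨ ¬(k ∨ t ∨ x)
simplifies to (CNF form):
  k ∨ ¬x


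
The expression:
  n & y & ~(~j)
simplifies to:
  j & n & y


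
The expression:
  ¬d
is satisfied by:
  {d: False}


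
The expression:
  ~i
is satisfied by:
  {i: False}


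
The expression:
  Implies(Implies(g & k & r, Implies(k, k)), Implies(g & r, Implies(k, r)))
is always true.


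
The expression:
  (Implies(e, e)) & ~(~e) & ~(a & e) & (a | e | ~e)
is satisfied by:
  {e: True, a: False}


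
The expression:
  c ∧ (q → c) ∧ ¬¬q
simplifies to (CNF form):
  c ∧ q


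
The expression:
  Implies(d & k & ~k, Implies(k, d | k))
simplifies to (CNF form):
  True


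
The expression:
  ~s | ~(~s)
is always true.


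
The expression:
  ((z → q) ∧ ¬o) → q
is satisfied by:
  {q: True, z: True, o: True}
  {q: True, z: True, o: False}
  {q: True, o: True, z: False}
  {q: True, o: False, z: False}
  {z: True, o: True, q: False}
  {z: True, o: False, q: False}
  {o: True, z: False, q: False}


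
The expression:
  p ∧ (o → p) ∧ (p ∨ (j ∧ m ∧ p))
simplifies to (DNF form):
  p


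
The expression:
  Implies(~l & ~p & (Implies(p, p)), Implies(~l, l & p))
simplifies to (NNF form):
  l | p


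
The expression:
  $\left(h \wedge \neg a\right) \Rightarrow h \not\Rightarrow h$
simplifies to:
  $a \vee \neg h$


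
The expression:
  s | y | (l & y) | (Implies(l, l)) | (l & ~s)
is always true.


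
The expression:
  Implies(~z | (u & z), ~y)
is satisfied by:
  {z: True, u: False, y: False}
  {u: False, y: False, z: False}
  {z: True, u: True, y: False}
  {u: True, z: False, y: False}
  {y: True, z: True, u: False}


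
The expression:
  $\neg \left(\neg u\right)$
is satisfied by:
  {u: True}


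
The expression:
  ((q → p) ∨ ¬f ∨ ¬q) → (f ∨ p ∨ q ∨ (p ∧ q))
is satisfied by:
  {q: True, p: True, f: True}
  {q: True, p: True, f: False}
  {q: True, f: True, p: False}
  {q: True, f: False, p: False}
  {p: True, f: True, q: False}
  {p: True, f: False, q: False}
  {f: True, p: False, q: False}


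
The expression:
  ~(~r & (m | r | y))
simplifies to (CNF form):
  (r | ~m) & (r | ~y)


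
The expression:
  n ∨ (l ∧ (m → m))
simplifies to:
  l ∨ n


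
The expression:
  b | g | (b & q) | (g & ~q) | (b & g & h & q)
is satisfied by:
  {b: True, g: True}
  {b: True, g: False}
  {g: True, b: False}


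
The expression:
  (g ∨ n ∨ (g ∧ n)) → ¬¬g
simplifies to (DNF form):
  g ∨ ¬n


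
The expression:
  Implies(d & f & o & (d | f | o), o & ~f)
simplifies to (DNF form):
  ~d | ~f | ~o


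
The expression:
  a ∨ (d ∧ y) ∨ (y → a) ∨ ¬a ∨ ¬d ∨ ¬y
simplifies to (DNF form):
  True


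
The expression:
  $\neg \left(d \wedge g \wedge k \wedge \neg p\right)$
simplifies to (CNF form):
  $p \vee \neg d \vee \neg g \vee \neg k$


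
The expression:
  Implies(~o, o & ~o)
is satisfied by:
  {o: True}


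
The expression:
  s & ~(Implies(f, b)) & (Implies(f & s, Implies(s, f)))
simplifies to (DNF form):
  f & s & ~b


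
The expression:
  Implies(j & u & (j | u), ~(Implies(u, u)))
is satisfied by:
  {u: False, j: False}
  {j: True, u: False}
  {u: True, j: False}


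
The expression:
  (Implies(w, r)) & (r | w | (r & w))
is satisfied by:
  {r: True}


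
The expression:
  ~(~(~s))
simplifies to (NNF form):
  ~s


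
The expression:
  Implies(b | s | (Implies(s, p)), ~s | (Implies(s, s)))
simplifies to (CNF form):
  True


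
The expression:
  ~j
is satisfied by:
  {j: False}


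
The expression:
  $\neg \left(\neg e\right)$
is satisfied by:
  {e: True}


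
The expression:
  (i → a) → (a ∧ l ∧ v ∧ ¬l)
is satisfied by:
  {i: True, a: False}


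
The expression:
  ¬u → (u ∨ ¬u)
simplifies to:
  True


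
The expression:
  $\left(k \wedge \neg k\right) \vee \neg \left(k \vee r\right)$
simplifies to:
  $\neg k \wedge \neg r$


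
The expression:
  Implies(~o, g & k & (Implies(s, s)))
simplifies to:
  o | (g & k)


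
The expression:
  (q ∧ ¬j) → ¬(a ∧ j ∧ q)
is always true.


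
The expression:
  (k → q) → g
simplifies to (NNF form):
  g ∨ (k ∧ ¬q)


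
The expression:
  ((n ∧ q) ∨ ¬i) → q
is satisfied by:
  {i: True, q: True}
  {i: True, q: False}
  {q: True, i: False}


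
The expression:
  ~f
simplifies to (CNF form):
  ~f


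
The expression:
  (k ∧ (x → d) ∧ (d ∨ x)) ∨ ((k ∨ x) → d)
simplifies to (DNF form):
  d ∨ (¬k ∧ ¬x)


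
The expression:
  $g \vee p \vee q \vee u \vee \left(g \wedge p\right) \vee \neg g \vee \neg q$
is always true.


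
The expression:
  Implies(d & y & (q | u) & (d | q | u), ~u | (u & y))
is always true.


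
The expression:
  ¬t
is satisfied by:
  {t: False}


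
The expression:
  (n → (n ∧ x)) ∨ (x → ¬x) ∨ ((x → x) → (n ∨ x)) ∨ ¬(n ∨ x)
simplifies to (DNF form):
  True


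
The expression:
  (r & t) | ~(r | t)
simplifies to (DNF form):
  (r & t) | (~r & ~t)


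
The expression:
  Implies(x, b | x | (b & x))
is always true.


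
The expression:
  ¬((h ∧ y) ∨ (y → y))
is never true.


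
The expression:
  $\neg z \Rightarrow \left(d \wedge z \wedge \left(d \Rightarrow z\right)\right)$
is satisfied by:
  {z: True}


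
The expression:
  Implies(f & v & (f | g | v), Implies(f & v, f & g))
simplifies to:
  g | ~f | ~v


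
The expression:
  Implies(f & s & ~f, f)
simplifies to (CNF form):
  True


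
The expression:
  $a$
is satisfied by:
  {a: True}


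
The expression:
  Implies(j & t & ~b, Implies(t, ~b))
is always true.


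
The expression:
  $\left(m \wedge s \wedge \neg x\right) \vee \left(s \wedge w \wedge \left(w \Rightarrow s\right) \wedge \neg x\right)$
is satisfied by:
  {m: True, w: True, s: True, x: False}
  {m: True, s: True, x: False, w: False}
  {w: True, s: True, x: False, m: False}


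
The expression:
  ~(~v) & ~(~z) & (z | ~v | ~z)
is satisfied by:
  {z: True, v: True}


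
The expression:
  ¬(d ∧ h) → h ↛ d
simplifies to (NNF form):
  h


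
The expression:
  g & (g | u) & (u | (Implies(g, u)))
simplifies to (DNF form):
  g & u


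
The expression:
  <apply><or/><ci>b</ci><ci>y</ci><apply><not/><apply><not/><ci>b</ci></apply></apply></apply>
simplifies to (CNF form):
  <apply><or/><ci>b</ci><ci>y</ci></apply>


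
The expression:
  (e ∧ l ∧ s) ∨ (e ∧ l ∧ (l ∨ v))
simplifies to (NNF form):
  e ∧ l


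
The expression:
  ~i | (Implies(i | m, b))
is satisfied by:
  {b: True, i: False}
  {i: False, b: False}
  {i: True, b: True}


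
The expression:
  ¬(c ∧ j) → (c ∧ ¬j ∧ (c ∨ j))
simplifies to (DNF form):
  c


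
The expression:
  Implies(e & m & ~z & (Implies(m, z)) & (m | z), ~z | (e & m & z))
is always true.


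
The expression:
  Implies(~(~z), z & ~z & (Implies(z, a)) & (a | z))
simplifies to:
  ~z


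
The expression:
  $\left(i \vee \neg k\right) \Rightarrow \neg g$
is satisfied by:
  {k: True, i: False, g: False}
  {i: False, g: False, k: False}
  {k: True, i: True, g: False}
  {i: True, k: False, g: False}
  {g: True, k: True, i: False}


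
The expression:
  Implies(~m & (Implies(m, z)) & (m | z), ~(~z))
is always true.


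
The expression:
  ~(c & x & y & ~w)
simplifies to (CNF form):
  w | ~c | ~x | ~y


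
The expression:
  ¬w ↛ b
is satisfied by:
  {b: True, w: False}
  {w: False, b: False}
  {w: True, b: True}


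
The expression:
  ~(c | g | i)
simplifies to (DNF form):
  ~c & ~g & ~i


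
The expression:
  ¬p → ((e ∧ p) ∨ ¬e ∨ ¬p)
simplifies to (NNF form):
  True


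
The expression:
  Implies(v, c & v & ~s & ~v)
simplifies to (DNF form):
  ~v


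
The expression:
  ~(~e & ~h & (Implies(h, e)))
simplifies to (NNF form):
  e | h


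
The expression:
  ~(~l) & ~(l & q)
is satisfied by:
  {l: True, q: False}


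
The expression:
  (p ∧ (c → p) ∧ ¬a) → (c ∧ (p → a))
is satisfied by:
  {a: True, p: False}
  {p: False, a: False}
  {p: True, a: True}


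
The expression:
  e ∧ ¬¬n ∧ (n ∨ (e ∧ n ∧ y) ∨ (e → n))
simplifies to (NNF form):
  e ∧ n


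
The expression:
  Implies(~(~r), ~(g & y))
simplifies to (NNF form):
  ~g | ~r | ~y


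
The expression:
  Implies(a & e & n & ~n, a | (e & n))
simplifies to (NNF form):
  True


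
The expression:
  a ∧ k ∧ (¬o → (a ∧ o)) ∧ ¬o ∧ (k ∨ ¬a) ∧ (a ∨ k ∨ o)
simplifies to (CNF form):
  False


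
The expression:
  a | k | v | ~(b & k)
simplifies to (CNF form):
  True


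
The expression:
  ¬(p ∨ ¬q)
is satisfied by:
  {q: True, p: False}


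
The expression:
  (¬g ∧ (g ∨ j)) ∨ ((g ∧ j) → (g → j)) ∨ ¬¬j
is always true.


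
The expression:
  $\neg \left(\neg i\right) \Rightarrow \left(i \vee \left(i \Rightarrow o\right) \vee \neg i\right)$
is always true.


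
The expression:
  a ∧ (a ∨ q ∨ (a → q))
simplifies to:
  a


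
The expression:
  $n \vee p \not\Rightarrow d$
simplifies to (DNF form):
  $n \vee \left(p \wedge \neg d\right)$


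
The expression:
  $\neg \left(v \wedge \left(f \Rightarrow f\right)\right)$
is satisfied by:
  {v: False}


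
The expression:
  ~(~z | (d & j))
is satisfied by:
  {z: True, d: False, j: False}
  {z: True, j: True, d: False}
  {z: True, d: True, j: False}


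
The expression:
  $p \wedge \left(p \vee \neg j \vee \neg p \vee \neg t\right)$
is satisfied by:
  {p: True}


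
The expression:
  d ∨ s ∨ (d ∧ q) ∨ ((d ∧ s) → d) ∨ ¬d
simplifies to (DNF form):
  True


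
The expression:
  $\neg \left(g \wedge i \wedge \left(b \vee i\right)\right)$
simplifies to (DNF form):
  $\neg g \vee \neg i$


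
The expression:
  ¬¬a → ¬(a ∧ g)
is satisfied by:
  {g: False, a: False}
  {a: True, g: False}
  {g: True, a: False}


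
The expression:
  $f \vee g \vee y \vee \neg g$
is always true.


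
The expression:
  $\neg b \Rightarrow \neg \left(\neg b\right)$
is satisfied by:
  {b: True}


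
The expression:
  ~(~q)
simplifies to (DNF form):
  q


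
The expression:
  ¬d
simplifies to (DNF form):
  ¬d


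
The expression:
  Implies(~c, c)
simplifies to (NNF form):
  c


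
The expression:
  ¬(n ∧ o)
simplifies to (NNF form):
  ¬n ∨ ¬o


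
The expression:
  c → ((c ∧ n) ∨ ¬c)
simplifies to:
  n ∨ ¬c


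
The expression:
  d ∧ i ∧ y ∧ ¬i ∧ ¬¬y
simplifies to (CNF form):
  False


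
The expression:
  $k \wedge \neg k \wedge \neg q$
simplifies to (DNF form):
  $\text{False}$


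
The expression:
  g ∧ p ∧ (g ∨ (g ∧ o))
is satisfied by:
  {p: True, g: True}


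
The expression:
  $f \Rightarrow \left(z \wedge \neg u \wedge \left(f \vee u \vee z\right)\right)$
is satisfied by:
  {z: True, f: False, u: False}
  {z: False, f: False, u: False}
  {u: True, z: True, f: False}
  {u: True, z: False, f: False}
  {f: True, z: True, u: False}


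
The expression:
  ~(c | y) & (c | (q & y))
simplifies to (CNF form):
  False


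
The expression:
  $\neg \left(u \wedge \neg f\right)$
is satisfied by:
  {f: True, u: False}
  {u: False, f: False}
  {u: True, f: True}


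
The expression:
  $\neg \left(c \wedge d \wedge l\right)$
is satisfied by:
  {l: False, c: False, d: False}
  {d: True, l: False, c: False}
  {c: True, l: False, d: False}
  {d: True, c: True, l: False}
  {l: True, d: False, c: False}
  {d: True, l: True, c: False}
  {c: True, l: True, d: False}


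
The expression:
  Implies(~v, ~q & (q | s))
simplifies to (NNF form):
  v | (s & ~q)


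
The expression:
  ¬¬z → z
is always true.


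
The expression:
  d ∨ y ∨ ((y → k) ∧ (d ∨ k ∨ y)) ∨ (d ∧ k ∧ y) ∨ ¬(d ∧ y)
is always true.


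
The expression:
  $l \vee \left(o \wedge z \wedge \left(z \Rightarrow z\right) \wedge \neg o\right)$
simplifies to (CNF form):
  $l$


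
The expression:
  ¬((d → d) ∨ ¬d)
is never true.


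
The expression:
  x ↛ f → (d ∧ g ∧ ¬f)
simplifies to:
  f ∨ (d ∧ g) ∨ ¬x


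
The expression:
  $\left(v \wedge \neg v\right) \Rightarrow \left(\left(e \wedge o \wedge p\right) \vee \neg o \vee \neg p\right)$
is always true.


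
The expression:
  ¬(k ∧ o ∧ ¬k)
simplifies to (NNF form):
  True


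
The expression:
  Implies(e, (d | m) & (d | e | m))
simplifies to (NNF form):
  d | m | ~e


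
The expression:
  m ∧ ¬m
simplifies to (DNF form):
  False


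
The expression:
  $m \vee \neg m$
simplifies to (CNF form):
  $\text{True}$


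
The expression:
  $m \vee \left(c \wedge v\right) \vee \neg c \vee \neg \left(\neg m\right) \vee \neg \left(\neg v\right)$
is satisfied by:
  {m: True, v: True, c: False}
  {m: True, c: False, v: False}
  {v: True, c: False, m: False}
  {v: False, c: False, m: False}
  {m: True, v: True, c: True}
  {m: True, c: True, v: False}
  {v: True, c: True, m: False}


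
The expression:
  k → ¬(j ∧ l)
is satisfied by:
  {l: False, k: False, j: False}
  {j: True, l: False, k: False}
  {k: True, l: False, j: False}
  {j: True, k: True, l: False}
  {l: True, j: False, k: False}
  {j: True, l: True, k: False}
  {k: True, l: True, j: False}


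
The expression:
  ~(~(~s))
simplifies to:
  ~s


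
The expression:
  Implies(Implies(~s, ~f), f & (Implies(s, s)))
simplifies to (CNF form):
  f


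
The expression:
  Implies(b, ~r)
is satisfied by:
  {b: False, r: False}
  {r: True, b: False}
  {b: True, r: False}


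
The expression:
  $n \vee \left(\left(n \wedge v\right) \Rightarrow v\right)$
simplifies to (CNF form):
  $\text{True}$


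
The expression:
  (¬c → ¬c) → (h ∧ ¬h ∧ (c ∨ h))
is never true.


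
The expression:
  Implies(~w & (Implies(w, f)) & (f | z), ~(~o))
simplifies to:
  o | w | (~f & ~z)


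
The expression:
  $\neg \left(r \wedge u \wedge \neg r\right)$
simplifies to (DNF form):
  $\text{True}$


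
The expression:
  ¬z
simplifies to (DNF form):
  ¬z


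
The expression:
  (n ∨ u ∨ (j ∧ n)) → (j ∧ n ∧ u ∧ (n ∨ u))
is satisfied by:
  {j: True, u: False, n: False}
  {j: False, u: False, n: False}
  {n: True, u: True, j: True}


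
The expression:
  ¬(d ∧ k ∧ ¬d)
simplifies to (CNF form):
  True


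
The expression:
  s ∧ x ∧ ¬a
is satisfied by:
  {s: True, x: True, a: False}


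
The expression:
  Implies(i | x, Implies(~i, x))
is always true.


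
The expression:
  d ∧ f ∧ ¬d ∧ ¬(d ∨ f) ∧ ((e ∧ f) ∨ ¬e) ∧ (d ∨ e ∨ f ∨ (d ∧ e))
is never true.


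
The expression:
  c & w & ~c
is never true.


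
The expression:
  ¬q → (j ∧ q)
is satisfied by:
  {q: True}


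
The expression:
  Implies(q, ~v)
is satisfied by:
  {v: False, q: False}
  {q: True, v: False}
  {v: True, q: False}


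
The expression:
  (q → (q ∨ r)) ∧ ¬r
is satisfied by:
  {r: False}


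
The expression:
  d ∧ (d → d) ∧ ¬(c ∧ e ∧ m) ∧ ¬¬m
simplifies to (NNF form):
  d ∧ m ∧ (¬c ∨ ¬e)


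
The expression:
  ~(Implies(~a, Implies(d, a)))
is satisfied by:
  {d: True, a: False}


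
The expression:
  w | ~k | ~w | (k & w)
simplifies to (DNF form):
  True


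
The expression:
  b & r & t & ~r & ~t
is never true.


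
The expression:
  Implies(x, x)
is always true.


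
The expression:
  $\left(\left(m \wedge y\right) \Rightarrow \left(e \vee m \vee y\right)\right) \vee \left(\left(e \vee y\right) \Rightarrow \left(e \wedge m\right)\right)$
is always true.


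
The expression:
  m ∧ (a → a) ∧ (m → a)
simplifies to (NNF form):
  a ∧ m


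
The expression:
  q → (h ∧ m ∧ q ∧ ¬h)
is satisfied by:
  {q: False}


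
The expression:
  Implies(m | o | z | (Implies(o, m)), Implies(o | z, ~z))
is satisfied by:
  {z: False}


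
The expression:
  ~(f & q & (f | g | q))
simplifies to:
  ~f | ~q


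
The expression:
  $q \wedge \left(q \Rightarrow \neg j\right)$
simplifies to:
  $q \wedge \neg j$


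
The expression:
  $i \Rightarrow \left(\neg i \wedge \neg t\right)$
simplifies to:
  $\neg i$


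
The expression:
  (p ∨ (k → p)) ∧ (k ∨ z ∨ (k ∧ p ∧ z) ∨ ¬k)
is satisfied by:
  {p: True, k: False}
  {k: False, p: False}
  {k: True, p: True}


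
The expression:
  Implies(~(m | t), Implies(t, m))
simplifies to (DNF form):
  True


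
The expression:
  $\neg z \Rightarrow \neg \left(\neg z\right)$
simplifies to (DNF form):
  $z$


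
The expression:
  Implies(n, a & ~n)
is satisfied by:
  {n: False}


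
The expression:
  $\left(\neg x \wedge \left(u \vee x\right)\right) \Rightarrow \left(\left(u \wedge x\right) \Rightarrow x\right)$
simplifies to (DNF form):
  $\text{True}$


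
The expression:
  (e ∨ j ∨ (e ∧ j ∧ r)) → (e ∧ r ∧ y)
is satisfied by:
  {r: True, y: True, j: False, e: False}
  {r: True, j: False, y: False, e: False}
  {y: True, r: False, j: False, e: False}
  {r: False, j: False, y: False, e: False}
  {r: True, e: True, y: True, j: False}
  {r: True, e: True, y: True, j: True}


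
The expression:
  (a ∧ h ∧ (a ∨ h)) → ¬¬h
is always true.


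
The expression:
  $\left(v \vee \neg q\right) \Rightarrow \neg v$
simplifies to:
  $\neg v$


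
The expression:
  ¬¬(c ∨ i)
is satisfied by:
  {i: True, c: True}
  {i: True, c: False}
  {c: True, i: False}


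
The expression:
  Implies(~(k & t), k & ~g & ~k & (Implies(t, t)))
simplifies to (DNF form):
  k & t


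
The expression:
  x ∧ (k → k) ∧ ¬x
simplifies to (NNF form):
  False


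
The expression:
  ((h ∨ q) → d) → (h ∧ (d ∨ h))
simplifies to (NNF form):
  h ∨ (q ∧ ¬d)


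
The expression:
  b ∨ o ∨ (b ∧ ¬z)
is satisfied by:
  {b: True, o: True}
  {b: True, o: False}
  {o: True, b: False}


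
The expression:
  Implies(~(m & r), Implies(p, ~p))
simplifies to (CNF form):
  (m | ~p) & (r | ~p)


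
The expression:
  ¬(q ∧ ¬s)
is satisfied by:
  {s: True, q: False}
  {q: False, s: False}
  {q: True, s: True}


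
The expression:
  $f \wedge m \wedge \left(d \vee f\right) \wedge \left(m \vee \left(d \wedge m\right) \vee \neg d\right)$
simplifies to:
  $f \wedge m$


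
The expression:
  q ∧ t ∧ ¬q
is never true.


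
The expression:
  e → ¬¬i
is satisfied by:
  {i: True, e: False}
  {e: False, i: False}
  {e: True, i: True}


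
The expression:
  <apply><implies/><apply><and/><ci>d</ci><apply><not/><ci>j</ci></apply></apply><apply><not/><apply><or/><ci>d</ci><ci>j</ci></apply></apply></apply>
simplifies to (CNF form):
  <apply><or/><ci>j</ci><apply><not/><ci>d</ci></apply></apply>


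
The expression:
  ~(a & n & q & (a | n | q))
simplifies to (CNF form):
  ~a | ~n | ~q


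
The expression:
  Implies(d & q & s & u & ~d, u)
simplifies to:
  True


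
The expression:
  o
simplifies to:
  o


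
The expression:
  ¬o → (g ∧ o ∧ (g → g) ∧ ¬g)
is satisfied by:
  {o: True}


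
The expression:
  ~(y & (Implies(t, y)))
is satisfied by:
  {y: False}


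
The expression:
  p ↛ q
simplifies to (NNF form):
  p ∧ ¬q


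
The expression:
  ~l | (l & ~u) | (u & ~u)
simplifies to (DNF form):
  ~l | ~u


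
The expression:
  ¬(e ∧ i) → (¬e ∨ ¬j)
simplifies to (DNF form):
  i ∨ ¬e ∨ ¬j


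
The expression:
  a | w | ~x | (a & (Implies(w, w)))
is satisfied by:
  {a: True, w: True, x: False}
  {a: True, w: False, x: False}
  {w: True, a: False, x: False}
  {a: False, w: False, x: False}
  {a: True, x: True, w: True}
  {a: True, x: True, w: False}
  {x: True, w: True, a: False}


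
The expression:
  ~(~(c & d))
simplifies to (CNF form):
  c & d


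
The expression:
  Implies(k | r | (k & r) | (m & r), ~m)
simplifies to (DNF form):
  ~m | (~k & ~r)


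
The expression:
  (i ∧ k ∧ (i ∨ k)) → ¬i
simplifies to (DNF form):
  ¬i ∨ ¬k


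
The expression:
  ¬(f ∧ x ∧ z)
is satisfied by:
  {z: False, x: False, f: False}
  {f: True, z: False, x: False}
  {x: True, z: False, f: False}
  {f: True, x: True, z: False}
  {z: True, f: False, x: False}
  {f: True, z: True, x: False}
  {x: True, z: True, f: False}


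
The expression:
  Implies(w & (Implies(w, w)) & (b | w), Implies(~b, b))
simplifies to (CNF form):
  b | ~w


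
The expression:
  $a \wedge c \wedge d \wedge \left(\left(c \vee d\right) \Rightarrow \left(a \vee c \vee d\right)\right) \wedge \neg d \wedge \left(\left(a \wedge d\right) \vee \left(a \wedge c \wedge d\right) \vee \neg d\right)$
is never true.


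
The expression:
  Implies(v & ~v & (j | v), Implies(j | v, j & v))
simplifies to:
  True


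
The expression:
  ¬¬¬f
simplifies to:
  ¬f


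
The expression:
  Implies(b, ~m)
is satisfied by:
  {m: False, b: False}
  {b: True, m: False}
  {m: True, b: False}


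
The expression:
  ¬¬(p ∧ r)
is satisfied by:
  {r: True, p: True}


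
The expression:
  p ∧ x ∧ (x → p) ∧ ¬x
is never true.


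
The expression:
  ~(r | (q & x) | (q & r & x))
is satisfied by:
  {q: False, r: False, x: False}
  {x: True, q: False, r: False}
  {q: True, x: False, r: False}


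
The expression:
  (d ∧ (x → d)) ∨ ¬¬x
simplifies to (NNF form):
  d ∨ x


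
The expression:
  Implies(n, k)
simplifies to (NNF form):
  k | ~n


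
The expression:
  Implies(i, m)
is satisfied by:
  {m: True, i: False}
  {i: False, m: False}
  {i: True, m: True}


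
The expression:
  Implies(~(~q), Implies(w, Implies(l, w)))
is always true.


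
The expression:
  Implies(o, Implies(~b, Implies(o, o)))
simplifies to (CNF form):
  True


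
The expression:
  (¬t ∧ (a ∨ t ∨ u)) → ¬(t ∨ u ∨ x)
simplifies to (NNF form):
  t ∨ (¬a ∧ ¬u) ∨ (¬u ∧ ¬x)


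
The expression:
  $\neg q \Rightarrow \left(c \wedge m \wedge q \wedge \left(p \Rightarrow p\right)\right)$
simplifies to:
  $q$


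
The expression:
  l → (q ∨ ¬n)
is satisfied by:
  {q: True, l: False, n: False}
  {l: False, n: False, q: False}
  {n: True, q: True, l: False}
  {n: True, l: False, q: False}
  {q: True, l: True, n: False}
  {l: True, q: False, n: False}
  {n: True, l: True, q: True}


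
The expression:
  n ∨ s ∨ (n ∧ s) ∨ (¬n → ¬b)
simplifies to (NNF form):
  n ∨ s ∨ ¬b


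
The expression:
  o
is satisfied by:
  {o: True}


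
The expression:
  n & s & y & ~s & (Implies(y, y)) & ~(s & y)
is never true.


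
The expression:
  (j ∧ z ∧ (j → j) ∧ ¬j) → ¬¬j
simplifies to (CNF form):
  True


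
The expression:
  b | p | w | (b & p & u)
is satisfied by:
  {b: True, p: True, w: True}
  {b: True, p: True, w: False}
  {b: True, w: True, p: False}
  {b: True, w: False, p: False}
  {p: True, w: True, b: False}
  {p: True, w: False, b: False}
  {w: True, p: False, b: False}


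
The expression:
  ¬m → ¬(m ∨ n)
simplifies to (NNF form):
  m ∨ ¬n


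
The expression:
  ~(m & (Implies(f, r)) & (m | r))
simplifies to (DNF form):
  ~m | (f & ~r)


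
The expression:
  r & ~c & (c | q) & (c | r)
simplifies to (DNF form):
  q & r & ~c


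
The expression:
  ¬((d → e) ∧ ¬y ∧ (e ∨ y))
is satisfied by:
  {y: True, e: False}
  {e: False, y: False}
  {e: True, y: True}


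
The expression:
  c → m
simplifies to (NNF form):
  m ∨ ¬c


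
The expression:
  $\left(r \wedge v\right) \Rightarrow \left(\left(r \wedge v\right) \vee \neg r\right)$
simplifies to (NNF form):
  $\text{True}$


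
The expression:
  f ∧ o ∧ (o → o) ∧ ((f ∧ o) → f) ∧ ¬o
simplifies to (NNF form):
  False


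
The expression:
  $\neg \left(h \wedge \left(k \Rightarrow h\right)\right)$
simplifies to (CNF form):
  $\neg h$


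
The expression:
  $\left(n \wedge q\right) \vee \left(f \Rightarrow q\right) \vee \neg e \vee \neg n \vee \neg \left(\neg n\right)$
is always true.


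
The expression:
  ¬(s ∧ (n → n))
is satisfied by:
  {s: False}


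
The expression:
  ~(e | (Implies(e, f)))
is never true.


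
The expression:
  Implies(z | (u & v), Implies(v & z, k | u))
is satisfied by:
  {u: True, k: True, v: False, z: False}
  {u: True, v: False, z: False, k: False}
  {k: True, v: False, z: False, u: False}
  {k: False, v: False, z: False, u: False}
  {u: True, z: True, k: True, v: False}
  {u: True, z: True, k: False, v: False}
  {z: True, k: True, u: False, v: False}
  {z: True, u: False, v: False, k: False}
  {k: True, u: True, v: True, z: False}
  {u: True, v: True, k: False, z: False}
  {k: True, v: True, u: False, z: False}
  {v: True, u: False, z: False, k: False}
  {u: True, z: True, v: True, k: True}
  {u: True, z: True, v: True, k: False}
  {z: True, v: True, k: True, u: False}


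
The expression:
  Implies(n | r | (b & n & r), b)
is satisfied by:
  {b: True, r: False, n: False}
  {b: True, n: True, r: False}
  {b: True, r: True, n: False}
  {b: True, n: True, r: True}
  {n: False, r: False, b: False}


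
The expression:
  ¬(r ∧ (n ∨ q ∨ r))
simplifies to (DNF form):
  ¬r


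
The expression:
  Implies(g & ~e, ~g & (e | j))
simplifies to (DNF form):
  e | ~g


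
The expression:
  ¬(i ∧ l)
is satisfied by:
  {l: False, i: False}
  {i: True, l: False}
  {l: True, i: False}


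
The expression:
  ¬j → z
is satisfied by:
  {z: True, j: True}
  {z: True, j: False}
  {j: True, z: False}


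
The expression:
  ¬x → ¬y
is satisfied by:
  {x: True, y: False}
  {y: False, x: False}
  {y: True, x: True}
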